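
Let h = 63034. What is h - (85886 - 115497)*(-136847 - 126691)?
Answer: -7803560684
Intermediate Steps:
h - (85886 - 115497)*(-136847 - 126691) = 63034 - (85886 - 115497)*(-136847 - 126691) = 63034 - (-29611)*(-263538) = 63034 - 1*7803623718 = 63034 - 7803623718 = -7803560684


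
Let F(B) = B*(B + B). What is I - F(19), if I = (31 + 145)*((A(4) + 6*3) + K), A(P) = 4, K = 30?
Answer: 8430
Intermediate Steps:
F(B) = 2*B**2 (F(B) = B*(2*B) = 2*B**2)
I = 9152 (I = (31 + 145)*((4 + 6*3) + 30) = 176*((4 + 18) + 30) = 176*(22 + 30) = 176*52 = 9152)
I - F(19) = 9152 - 2*19**2 = 9152 - 2*361 = 9152 - 1*722 = 9152 - 722 = 8430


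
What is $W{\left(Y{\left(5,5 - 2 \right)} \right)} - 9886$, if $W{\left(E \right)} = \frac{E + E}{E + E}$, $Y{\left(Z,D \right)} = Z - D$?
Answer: $-9885$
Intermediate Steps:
$W{\left(E \right)} = 1$ ($W{\left(E \right)} = \frac{2 E}{2 E} = 2 E \frac{1}{2 E} = 1$)
$W{\left(Y{\left(5,5 - 2 \right)} \right)} - 9886 = 1 - 9886 = -9885$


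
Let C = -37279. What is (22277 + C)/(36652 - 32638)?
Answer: -7501/2007 ≈ -3.7374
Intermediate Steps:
(22277 + C)/(36652 - 32638) = (22277 - 37279)/(36652 - 32638) = -15002/4014 = -15002*1/4014 = -7501/2007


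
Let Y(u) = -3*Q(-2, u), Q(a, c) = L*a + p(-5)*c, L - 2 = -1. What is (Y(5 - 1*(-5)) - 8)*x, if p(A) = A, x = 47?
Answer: 6956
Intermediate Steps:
L = 1 (L = 2 - 1 = 1)
Q(a, c) = a - 5*c (Q(a, c) = 1*a - 5*c = a - 5*c)
Y(u) = 6 + 15*u (Y(u) = -3*(-2 - 5*u) = 6 + 15*u)
(Y(5 - 1*(-5)) - 8)*x = ((6 + 15*(5 - 1*(-5))) - 8)*47 = ((6 + 15*(5 + 5)) - 8)*47 = ((6 + 15*10) - 8)*47 = ((6 + 150) - 8)*47 = (156 - 8)*47 = 148*47 = 6956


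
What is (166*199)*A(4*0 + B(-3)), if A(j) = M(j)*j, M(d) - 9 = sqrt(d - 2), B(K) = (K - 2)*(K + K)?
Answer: 8919180 + 1982040*sqrt(7) ≈ 1.4163e+7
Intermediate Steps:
B(K) = 2*K*(-2 + K) (B(K) = (-2 + K)*(2*K) = 2*K*(-2 + K))
M(d) = 9 + sqrt(-2 + d) (M(d) = 9 + sqrt(d - 2) = 9 + sqrt(-2 + d))
A(j) = j*(9 + sqrt(-2 + j)) (A(j) = (9 + sqrt(-2 + j))*j = j*(9 + sqrt(-2 + j)))
(166*199)*A(4*0 + B(-3)) = (166*199)*((4*0 + 2*(-3)*(-2 - 3))*(9 + sqrt(-2 + (4*0 + 2*(-3)*(-2 - 3))))) = 33034*((0 + 2*(-3)*(-5))*(9 + sqrt(-2 + (0 + 2*(-3)*(-5))))) = 33034*((0 + 30)*(9 + sqrt(-2 + (0 + 30)))) = 33034*(30*(9 + sqrt(-2 + 30))) = 33034*(30*(9 + sqrt(28))) = 33034*(30*(9 + 2*sqrt(7))) = 33034*(270 + 60*sqrt(7)) = 8919180 + 1982040*sqrt(7)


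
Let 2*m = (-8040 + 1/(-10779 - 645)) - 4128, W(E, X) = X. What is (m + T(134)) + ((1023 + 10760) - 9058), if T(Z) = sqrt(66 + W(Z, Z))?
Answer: -76746433/22848 + 10*sqrt(2) ≈ -3344.9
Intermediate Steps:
T(Z) = sqrt(66 + Z)
m = -139007233/22848 (m = ((-8040 + 1/(-10779 - 645)) - 4128)/2 = ((-8040 + 1/(-11424)) - 4128)/2 = ((-8040 - 1/11424) - 4128)/2 = (-91848961/11424 - 4128)/2 = (1/2)*(-139007233/11424) = -139007233/22848 ≈ -6084.0)
(m + T(134)) + ((1023 + 10760) - 9058) = (-139007233/22848 + sqrt(66 + 134)) + ((1023 + 10760) - 9058) = (-139007233/22848 + sqrt(200)) + (11783 - 9058) = (-139007233/22848 + 10*sqrt(2)) + 2725 = -76746433/22848 + 10*sqrt(2)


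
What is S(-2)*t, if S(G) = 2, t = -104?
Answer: -208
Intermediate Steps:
S(-2)*t = 2*(-104) = -208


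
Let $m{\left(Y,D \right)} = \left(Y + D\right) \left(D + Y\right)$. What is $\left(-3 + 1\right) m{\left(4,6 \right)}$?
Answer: $-200$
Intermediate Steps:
$m{\left(Y,D \right)} = \left(D + Y\right)^{2}$ ($m{\left(Y,D \right)} = \left(D + Y\right) \left(D + Y\right) = \left(D + Y\right)^{2}$)
$\left(-3 + 1\right) m{\left(4,6 \right)} = \left(-3 + 1\right) \left(6 + 4\right)^{2} = - 2 \cdot 10^{2} = \left(-2\right) 100 = -200$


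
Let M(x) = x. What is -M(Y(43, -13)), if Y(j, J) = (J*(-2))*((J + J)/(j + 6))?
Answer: 676/49 ≈ 13.796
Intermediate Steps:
Y(j, J) = -4*J²/(6 + j) (Y(j, J) = (-2*J)*((2*J)/(6 + j)) = (-2*J)*(2*J/(6 + j)) = -4*J²/(6 + j))
-M(Y(43, -13)) = -(-4)*(-13)²/(6 + 43) = -(-4)*169/49 = -1*(-676/49) = 676/49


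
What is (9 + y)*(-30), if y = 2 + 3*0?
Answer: -330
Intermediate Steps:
y = 2 (y = 2 + 0 = 2)
(9 + y)*(-30) = (9 + 2)*(-30) = 11*(-30) = -330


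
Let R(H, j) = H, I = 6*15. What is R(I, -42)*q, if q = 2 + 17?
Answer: 1710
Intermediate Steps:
I = 90
q = 19
R(I, -42)*q = 90*19 = 1710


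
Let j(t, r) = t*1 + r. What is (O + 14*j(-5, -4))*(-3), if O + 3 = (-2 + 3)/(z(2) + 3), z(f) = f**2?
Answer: 2706/7 ≈ 386.57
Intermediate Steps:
O = -20/7 (O = -3 + (-2 + 3)/(2**2 + 3) = -3 + 1/(4 + 3) = -3 + 1/7 = -20/7 ≈ -2.8571)
j(t, r) = r + t (j(t, r) = t + r = r + t)
(O + 14*j(-5, -4))*(-3) = (-20/7 + 14*(-4 - 5))*(-3) = (-20/7 + 14*(-9))*(-3) = (-20/7 - 126)*(-3) = -902/7*(-3) = 2706/7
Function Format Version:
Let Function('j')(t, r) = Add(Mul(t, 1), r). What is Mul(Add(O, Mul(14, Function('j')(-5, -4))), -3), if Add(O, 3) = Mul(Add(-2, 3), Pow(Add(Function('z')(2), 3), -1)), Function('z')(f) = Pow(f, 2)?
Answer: Rational(2706, 7) ≈ 386.57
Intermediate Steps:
O = Rational(-20, 7) (O = Add(-3, Mul(Add(-2, 3), Pow(Add(Pow(2, 2), 3), -1))) = Add(-3, Mul(1, Pow(Add(4, 3), -1))) = Add(-3, Mul(1, Pow(7, -1))) = Add(-3, Mul(1, Rational(1, 7))) = Add(-3, Rational(1, 7)) = Rational(-20, 7) ≈ -2.8571)
Function('j')(t, r) = Add(r, t) (Function('j')(t, r) = Add(t, r) = Add(r, t))
Mul(Add(O, Mul(14, Function('j')(-5, -4))), -3) = Mul(Add(Rational(-20, 7), Mul(14, Add(-4, -5))), -3) = Mul(Add(Rational(-20, 7), Mul(14, -9)), -3) = Mul(Add(Rational(-20, 7), -126), -3) = Mul(Rational(-902, 7), -3) = Rational(2706, 7)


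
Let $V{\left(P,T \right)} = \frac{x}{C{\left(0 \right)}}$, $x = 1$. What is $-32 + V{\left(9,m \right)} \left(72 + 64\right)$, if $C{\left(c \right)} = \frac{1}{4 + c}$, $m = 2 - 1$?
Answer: $512$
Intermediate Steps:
$m = 1$ ($m = 2 - 1 = 1$)
$V{\left(P,T \right)} = 4$ ($V{\left(P,T \right)} = 1 \frac{1}{\frac{1}{4 + 0}} = 1 \frac{1}{\frac{1}{4}} = 1 \cdot 4 = 4$)
$-32 + V{\left(9,m \right)} \left(72 + 64\right) = -32 + 4 \left(72 + 64\right) = -32 + 4 \cdot 136 = -32 + 544 = 512$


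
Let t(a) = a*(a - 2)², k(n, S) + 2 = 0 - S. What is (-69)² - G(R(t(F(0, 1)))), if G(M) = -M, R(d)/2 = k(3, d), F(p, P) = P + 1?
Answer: 4757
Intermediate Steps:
k(n, S) = -2 - S (k(n, S) = -2 + (0 - S) = -2 - S)
F(p, P) = 1 + P
t(a) = a*(-2 + a)²
R(d) = -4 - 2*d (R(d) = 2*(-2 - d) = -4 - 2*d)
(-69)² - G(R(t(F(0, 1)))) = (-69)² - (-1)*(-4 - 2*(1 + 1)*(-2 + (1 + 1))²) = 4761 - (-1)*(-4 - 4*(-2 + 2)²) = 4761 - (-1)*(-4 - 4*0²) = 4761 - (-1)*(-4 - 4*0) = 4761 - (-1)*(-4 - 2*0) = 4761 - (-1)*(-4 + 0) = 4761 - (-1)*(-4) = 4761 - 1*4 = 4761 - 4 = 4757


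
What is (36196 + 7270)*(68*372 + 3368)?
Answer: 1245909424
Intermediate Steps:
(36196 + 7270)*(68*372 + 3368) = 43466*(25296 + 3368) = 43466*28664 = 1245909424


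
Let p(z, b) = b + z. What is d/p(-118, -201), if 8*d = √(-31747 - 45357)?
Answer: -I*√4819/638 ≈ -0.10881*I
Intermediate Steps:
d = I*√4819/2 (d = √(-31747 - 45357)/8 = √(-77104)/8 = (4*I*√4819)/8 = I*√4819/2 ≈ 34.71*I)
d/p(-118, -201) = (I*√4819/2)/(-201 - 118) = (I*√4819/2)/(-319) = (I*√4819/2)*(-1/319) = -I*√4819/638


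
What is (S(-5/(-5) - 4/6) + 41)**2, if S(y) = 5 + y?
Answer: 19321/9 ≈ 2146.8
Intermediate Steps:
(S(-5/(-5) - 4/6) + 41)**2 = ((5 + (-5/(-5) - 4/6)) + 41)**2 = ((5 + (-5*(-1/5) - 4*1/6)) + 41)**2 = ((5 + (1 - 2/3)) + 41)**2 = ((5 + 1/3) + 41)**2 = (16/3 + 41)**2 = (139/3)**2 = 19321/9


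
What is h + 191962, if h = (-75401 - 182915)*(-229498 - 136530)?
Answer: 94551080810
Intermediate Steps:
h = 94550888848 (h = -258316*(-366028) = 94550888848)
h + 191962 = 94550888848 + 191962 = 94551080810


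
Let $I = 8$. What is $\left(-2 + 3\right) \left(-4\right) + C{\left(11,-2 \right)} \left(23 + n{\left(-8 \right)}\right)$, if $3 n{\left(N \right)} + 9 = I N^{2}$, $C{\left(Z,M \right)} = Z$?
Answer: $\frac{6280}{3} \approx 2093.3$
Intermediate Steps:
$n{\left(N \right)} = -3 + \frac{8 N^{2}}{3}$
$\left(-2 + 3\right) \left(-4\right) + C{\left(11,-2 \right)} \left(23 + n{\left(-8 \right)}\right) = \left(-2 + 3\right) \left(-4\right) + 11 \left(23 - \left(3 - \frac{8 \left(-8\right)^{2}}{3}\right)\right) = 1 \left(-4\right) + 11 \left(23 + \left(-3 + \frac{8}{3} \cdot 64\right)\right) = -4 + 11 \left(23 + \left(-3 + \frac{512}{3}\right)\right) = -4 + 11 \left(23 + \frac{503}{3}\right) = -4 + 11 \cdot \frac{572}{3} = -4 + \frac{6292}{3} = \frac{6280}{3}$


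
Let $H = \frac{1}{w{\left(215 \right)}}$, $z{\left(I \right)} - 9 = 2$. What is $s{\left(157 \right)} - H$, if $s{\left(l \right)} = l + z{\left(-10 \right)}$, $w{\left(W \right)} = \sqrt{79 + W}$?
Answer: $168 - \frac{\sqrt{6}}{42} \approx 167.94$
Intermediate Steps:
$z{\left(I \right)} = 11$ ($z{\left(I \right)} = 9 + 2 = 11$)
$s{\left(l \right)} = 11 + l$ ($s{\left(l \right)} = l + 11 = 11 + l$)
$H = \frac{\sqrt{6}}{42}$ ($H = \frac{1}{\sqrt{79 + 215}} = \frac{1}{\sqrt{294}} = \frac{1}{7 \sqrt{6}} = \frac{\sqrt{6}}{42} \approx 0.058321$)
$s{\left(157 \right)} - H = \left(11 + 157\right) - \frac{\sqrt{6}}{42} = 168 - \frac{\sqrt{6}}{42}$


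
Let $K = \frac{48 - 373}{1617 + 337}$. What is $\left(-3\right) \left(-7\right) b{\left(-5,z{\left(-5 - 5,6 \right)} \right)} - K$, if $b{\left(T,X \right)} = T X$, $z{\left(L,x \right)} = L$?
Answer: $\frac{2052025}{1954} \approx 1050.2$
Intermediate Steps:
$K = - \frac{325}{1954} \approx -0.16633$
$\left(-3\right) \left(-7\right) b{\left(-5,z{\left(-5 - 5,6 \right)} \right)} - K = \left(-3\right) \left(-7\right) \left(- 5 \left(-5 - 5\right)\right) - - \frac{325}{1954} = 21 \left(- 5 \left(-5 - 5\right)\right) + \frac{325}{1954} = 21 \left(\left(-5\right) \left(-10\right)\right) + \frac{325}{1954} = 21 \cdot 50 + \frac{325}{1954} = 1050 + \frac{325}{1954} = \frac{2052025}{1954}$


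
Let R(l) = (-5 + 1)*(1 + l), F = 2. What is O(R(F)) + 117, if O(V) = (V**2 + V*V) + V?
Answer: 393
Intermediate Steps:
R(l) = -4 - 4*l (R(l) = -4*(1 + l) = -4 - 4*l)
O(V) = V + 2*V**2 (O(V) = (V**2 + V**2) + V = 2*V**2 + V = V + 2*V**2)
O(R(F)) + 117 = (-4 - 4*2)*(1 + 2*(-4 - 4*2)) + 117 = (-4 - 8)*(1 + 2*(-4 - 8)) + 117 = -12*(1 + 2*(-12)) + 117 = -12*(1 - 24) + 117 = -12*(-23) + 117 = 276 + 117 = 393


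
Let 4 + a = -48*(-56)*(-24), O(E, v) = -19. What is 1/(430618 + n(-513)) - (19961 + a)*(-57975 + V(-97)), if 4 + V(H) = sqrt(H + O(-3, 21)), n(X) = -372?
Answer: -1111434848918869/430246 + 89110*I*sqrt(29) ≈ -2.5833e+9 + 4.7987e+5*I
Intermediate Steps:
a = -64516 (a = -4 - 48*(-56)*(-24) = -4 + 2688*(-24) = -4 - 64512 = -64516)
V(H) = -4 + sqrt(-19 + H) (V(H) = -4 + sqrt(H - 19) = -4 + sqrt(-19 + H))
1/(430618 + n(-513)) - (19961 + a)*(-57975 + V(-97)) = 1/(430618 - 372) - (19961 - 64516)*(-57975 + (-4 + sqrt(-19 - 97))) = 1/430246 - (-44555)*(-57975 + (-4 + sqrt(-116))) = 1/430246 - (-44555)*(-57975 + (-4 + 2*I*sqrt(29))) = 1/430246 - (-44555)*(-57979 + 2*I*sqrt(29)) = 1/430246 - (2583254345 - 89110*I*sqrt(29)) = 1/430246 + (-2583254345 + 89110*I*sqrt(29)) = -1111434848918869/430246 + 89110*I*sqrt(29)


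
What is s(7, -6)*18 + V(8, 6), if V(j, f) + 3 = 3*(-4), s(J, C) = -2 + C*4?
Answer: -483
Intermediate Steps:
s(J, C) = -2 + 4*C
V(j, f) = -15 (V(j, f) = -3 + 3*(-4) = -3 - 12 = -15)
s(7, -6)*18 + V(8, 6) = (-2 + 4*(-6))*18 - 15 = (-2 - 24)*18 - 15 = -26*18 - 15 = -468 - 15 = -483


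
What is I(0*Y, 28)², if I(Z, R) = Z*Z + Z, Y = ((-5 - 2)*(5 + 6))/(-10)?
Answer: 0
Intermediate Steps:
Y = 77/10 (Y = -7*11*(-⅒) = -77*(-⅒) = 77/10 ≈ 7.7000)
I(Z, R) = Z + Z² (I(Z, R) = Z² + Z = Z + Z²)
I(0*Y, 28)² = ((0*(77/10))*(1 + 0*(77/10)))² = (0*(1 + 0))² = (0*1)² = 0² = 0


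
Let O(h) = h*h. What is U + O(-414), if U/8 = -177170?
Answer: -1245964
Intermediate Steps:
U = -1417360 (U = 8*(-177170) = -1417360)
O(h) = h²
U + O(-414) = -1417360 + (-414)² = -1417360 + 171396 = -1245964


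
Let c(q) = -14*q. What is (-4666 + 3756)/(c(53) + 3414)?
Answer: -455/1336 ≈ -0.34057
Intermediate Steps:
(-4666 + 3756)/(c(53) + 3414) = (-4666 + 3756)/(-14*53 + 3414) = -910/(-742 + 3414) = -910/2672 = -910*1/2672 = -455/1336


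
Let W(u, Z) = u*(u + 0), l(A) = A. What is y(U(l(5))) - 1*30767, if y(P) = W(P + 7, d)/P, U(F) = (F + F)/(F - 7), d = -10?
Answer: -153839/5 ≈ -30768.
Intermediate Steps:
U(F) = 2*F/(-7 + F) (U(F) = (2*F)/(-7 + F) = 2*F/(-7 + F))
W(u, Z) = u² (W(u, Z) = u*u = u²)
y(P) = (7 + P)²/P (y(P) = (P + 7)²/P = (7 + P)²/P)
y(U(l(5))) - 1*30767 = (7 + 2*5/(-7 + 5))²/((2*5/(-7 + 5))) - 1*30767 = (7 + 2*5/(-2))²/((2*5/(-2))) - 30767 = (7 + 2*5*(-½))²/((2*5*(-½))) - 30767 = (7 - 5)²/(-5) - 30767 = -⅕*2² - 30767 = -⅕*4 - 30767 = -⅘ - 30767 = -153839/5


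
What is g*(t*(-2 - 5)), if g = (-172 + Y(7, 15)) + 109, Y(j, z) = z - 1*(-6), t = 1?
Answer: 294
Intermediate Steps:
Y(j, z) = 6 + z (Y(j, z) = z + 6 = 6 + z)
g = -42 (g = (-172 + (6 + 15)) + 109 = (-172 + 21) + 109 = -151 + 109 = -42)
g*(t*(-2 - 5)) = -42*(-2 - 5) = -42*(-7) = 294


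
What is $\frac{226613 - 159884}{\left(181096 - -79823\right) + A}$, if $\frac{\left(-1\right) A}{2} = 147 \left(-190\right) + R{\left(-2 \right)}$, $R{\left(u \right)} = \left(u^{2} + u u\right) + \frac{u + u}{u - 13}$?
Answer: $\frac{1000935}{4751437} \approx 0.21066$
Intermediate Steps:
$R{\left(u \right)} = 2 u^{2} + \frac{2 u}{-13 + u}$ ($R{\left(u \right)} = \left(u^{2} + u^{2}\right) + \frac{2 u}{-13 + u} = 2 u^{2} + \frac{2 u}{-13 + u}$)
$A = \frac{837652}{15}$ ($A = - 2 \left(147 \left(-190\right) + 2 \left(-2\right) \frac{1}{-13 - 2} \left(1 + \left(-2\right)^{2} - -26\right)\right) = - 2 \left(-27930 + 2 \left(-2\right) \frac{1}{-15} \left(1 + 4 + 26\right)\right) = - 2 \left(-27930 + 2 \left(-2\right) \left(- \frac{1}{15}\right) 31\right) = - 2 \left(-27930 + \frac{124}{15}\right) = \left(-2\right) \left(- \frac{418826}{15}\right) = \frac{837652}{15} \approx 55843.0$)
$\frac{226613 - 159884}{\left(181096 - -79823\right) + A} = \frac{226613 - 159884}{\left(181096 - -79823\right) + \frac{837652}{15}} = \frac{66729}{\left(181096 + 79823\right) + \frac{837652}{15}} = \frac{66729}{260919 + \frac{837652}{15}} = \frac{66729}{\frac{4751437}{15}} = 66729 \cdot \frac{15}{4751437} = \frac{1000935}{4751437}$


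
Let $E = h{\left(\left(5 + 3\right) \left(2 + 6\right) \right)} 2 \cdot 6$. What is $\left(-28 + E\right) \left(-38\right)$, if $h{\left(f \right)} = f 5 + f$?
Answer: $-174040$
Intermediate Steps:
$h{\left(f \right)} = 6 f$ ($h{\left(f \right)} = 5 f + f = 6 f$)
$E = 4608$ ($E = 6 \left(5 + 3\right) \left(2 + 6\right) 2 \cdot 6 = 6 \cdot 8 \cdot 8 \cdot 2 \cdot 6 = 6 \cdot 64 \cdot 2 \cdot 6 = 384 \cdot 2 \cdot 6 = 768 \cdot 6 = 4608$)
$\left(-28 + E\right) \left(-38\right) = \left(-28 + 4608\right) \left(-38\right) = 4580 \left(-38\right) = -174040$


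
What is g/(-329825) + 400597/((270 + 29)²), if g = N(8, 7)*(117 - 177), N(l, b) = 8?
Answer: 26433963601/5897336965 ≈ 4.4824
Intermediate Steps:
g = -480 (g = 8*(117 - 177) = 8*(-60) = -480)
g/(-329825) + 400597/((270 + 29)²) = -480/(-329825) + 400597/((270 + 29)²) = -480*(-1/329825) + 400597/(299²) = 96/65965 + 400597/89401 = 26433963601/5897336965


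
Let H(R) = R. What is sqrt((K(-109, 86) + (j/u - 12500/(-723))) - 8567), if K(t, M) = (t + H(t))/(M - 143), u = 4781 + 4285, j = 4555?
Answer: I*sqrt(14726661232812902598)/41513214 ≈ 92.441*I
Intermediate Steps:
u = 9066
K(t, M) = 2*t/(-143 + M) (K(t, M) = (t + t)/(M - 143) = (2*t)/(-143 + M) = 2*t/(-143 + M))
sqrt((K(-109, 86) + (j/u - 12500/(-723))) - 8567) = sqrt((2*(-109)/(-143 + 86) + (4555/9066 - 12500/(-723))) - 8567) = sqrt((2*(-109)/(-57) + (4555*(1/9066) - 12500*(-1/723))) - 8567) = sqrt((2*(-109)*(-1/57) + (4555/9066 + 12500/723)) - 8567) = sqrt((218/57 + 12957585/728302) - 8567) = sqrt(897352181/41513214 - 8567) = sqrt(-354746352157/41513214) = I*sqrt(14726661232812902598)/41513214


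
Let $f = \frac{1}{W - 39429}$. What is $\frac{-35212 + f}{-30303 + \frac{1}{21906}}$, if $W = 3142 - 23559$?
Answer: $\frac{23081227907409}{19863411561191} \approx 1.162$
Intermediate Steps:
$W = -20417$ ($W = 3142 - 23559 = -20417$)
$f = - \frac{1}{59846}$ ($f = \frac{1}{-20417 - 39429} = \frac{1}{-59846} = - \frac{1}{59846} \approx -1.671 \cdot 10^{-5}$)
$\frac{-35212 + f}{-30303 + \frac{1}{21906}} = \frac{-35212 - \frac{1}{59846}}{-30303 + \frac{1}{21906}} = - \frac{2107297353}{59846 \left(-30303 + \frac{1}{21906}\right)} = - \frac{2107297353}{59846 \left(- \frac{663817517}{21906}\right)} = \left(- \frac{2107297353}{59846}\right) \left(- \frac{21906}{663817517}\right) = \frac{23081227907409}{19863411561191}$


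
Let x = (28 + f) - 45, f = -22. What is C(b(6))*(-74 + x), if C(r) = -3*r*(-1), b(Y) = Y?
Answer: -2034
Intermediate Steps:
C(r) = 3*r
x = -39 (x = (28 - 22) - 45 = 6 - 45 = -39)
C(b(6))*(-74 + x) = (3*6)*(-74 - 39) = 18*(-113) = -2034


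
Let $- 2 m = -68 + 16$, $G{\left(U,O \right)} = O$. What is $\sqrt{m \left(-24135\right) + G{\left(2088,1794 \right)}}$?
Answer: $6 i \sqrt{17381} \approx 791.02 i$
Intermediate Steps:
$m = 26$ ($m = - \frac{-68 + 16}{2} = \left(- \frac{1}{2}\right) \left(-52\right) = 26$)
$\sqrt{m \left(-24135\right) + G{\left(2088,1794 \right)}} = \sqrt{26 \left(-24135\right) + 1794} = \sqrt{-627510 + 1794} = \sqrt{-625716} = 6 i \sqrt{17381}$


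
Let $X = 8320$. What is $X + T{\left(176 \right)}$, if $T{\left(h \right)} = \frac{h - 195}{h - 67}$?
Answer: $\frac{906861}{109} \approx 8319.8$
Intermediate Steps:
$T{\left(h \right)} = \frac{-195 + h}{-67 + h}$
$X + T{\left(176 \right)} = 8320 + \frac{-195 + 176}{-67 + 176} = 8320 + \frac{1}{109} \left(-19\right) = 8320 - \frac{19}{109} = \frac{906861}{109}$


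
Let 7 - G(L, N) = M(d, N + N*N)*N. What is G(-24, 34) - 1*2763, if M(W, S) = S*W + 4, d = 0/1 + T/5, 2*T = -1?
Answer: 1154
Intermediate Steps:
T = -½ (T = (½)*(-1) = -½ ≈ -0.50000)
d = -⅒ (d = 0/1 - ½/5 = 0*1 - ½*⅕ = 0 - ⅒ = -⅒ ≈ -0.10000)
M(W, S) = 4 + S*W
G(L, N) = 7 - N*(4 - N/10 - N²/10) (G(L, N) = 7 - (4 + (N + N*N)*(-⅒))*N = 7 - (4 + (N + N²)*(-⅒))*N = 7 - (4 + (-N/10 - N²/10))*N = 7 - (4 - N/10 - N²/10)*N = 7 - N*(4 - N/10 - N²/10))
G(-24, 34) - 1*2763 = (7 + (⅒)*34*(-40 + 34*(1 + 34))) - 1*2763 = (7 + (⅒)*34*(-40 + 34*35)) - 2763 = (7 + (⅒)*34*(-40 + 1190)) - 2763 = (7 + (⅒)*34*1150) - 2763 = (7 + 3910) - 2763 = 3917 - 2763 = 1154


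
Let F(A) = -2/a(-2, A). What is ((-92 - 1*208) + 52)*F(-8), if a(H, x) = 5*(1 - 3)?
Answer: -248/5 ≈ -49.600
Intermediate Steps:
a(H, x) = -10 (a(H, x) = 5*(-2) = -10)
F(A) = ⅕ (F(A) = -2/(-10) = -2*(-⅒) = ⅕)
((-92 - 1*208) + 52)*F(-8) = ((-92 - 1*208) + 52)*(⅕) = ((-92 - 208) + 52)*(⅕) = (-300 + 52)*(⅕) = -248*⅕ = -248/5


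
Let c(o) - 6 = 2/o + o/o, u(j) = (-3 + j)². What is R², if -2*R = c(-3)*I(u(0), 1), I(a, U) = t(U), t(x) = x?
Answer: 361/36 ≈ 10.028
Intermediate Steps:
c(o) = 7 + 2/o (c(o) = 6 + (2/o + o/o) = 6 + (2/o + 1) = 6 + (1 + 2/o) = 7 + 2/o)
I(a, U) = U
R = -19/6 (R = -(7 + 2/(-3))/2 = -(7 + 2*(-⅓))/2 = -(7 - ⅔)/2 = -19/6 ≈ -3.1667)
R² = (-19/6)² = 361/36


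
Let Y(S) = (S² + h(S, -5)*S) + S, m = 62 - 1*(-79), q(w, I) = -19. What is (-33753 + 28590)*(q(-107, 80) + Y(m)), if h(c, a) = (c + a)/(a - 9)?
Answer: -673425579/7 ≈ -9.6204e+7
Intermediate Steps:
m = 141 (m = 62 + 79 = 141)
h(c, a) = (a + c)/(-9 + a)
Y(S) = S + S² + S*(5/14 - S/14) (Y(S) = (S² + ((-5 + S)/(-9 - 5))*S) + S = (S² + ((-5 + S)/(-14))*S) + S = (S² + (-(-5 + S)/14)*S) + S = (S² + (5/14 - S/14)*S) + S = (S² + S*(5/14 - S/14)) + S = S + S² + S*(5/14 - S/14))
(-33753 + 28590)*(q(-107, 80) + Y(m)) = (-33753 + 28590)*(-19 + (1/14)*141*(19 + 13*141)) = -5163*(-19 + (1/14)*141*(19 + 1833)) = -5163*(-19 + (1/14)*141*1852) = -5163*(-19 + 130566/7) = -5163*130433/7 = -673425579/7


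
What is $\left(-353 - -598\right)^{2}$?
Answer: $60025$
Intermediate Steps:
$\left(-353 - -598\right)^{2} = \left(-353 + 598\right)^{2} = 245^{2} = 60025$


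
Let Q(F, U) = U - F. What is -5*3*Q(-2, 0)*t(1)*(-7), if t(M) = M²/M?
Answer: 210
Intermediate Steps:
t(M) = M
-5*3*Q(-2, 0)*t(1)*(-7) = -5*3*(0 - 1*(-2))*(-7) = -5*3*(0 + 2)*(-7) = -5*3*2*(-7) = -30*(-7) = 210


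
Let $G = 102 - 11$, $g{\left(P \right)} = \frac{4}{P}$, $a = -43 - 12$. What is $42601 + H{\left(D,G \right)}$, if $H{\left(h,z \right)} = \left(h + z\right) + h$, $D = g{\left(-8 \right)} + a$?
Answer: $42581$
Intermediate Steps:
$a = -55$ ($a = -43 - 12 = -55$)
$G = 91$
$D = - \frac{111}{2}$ ($D = \frac{4}{-8} - 55 = 4 \left(- \frac{1}{8}\right) - 55 = - \frac{1}{2} - 55 = - \frac{111}{2} \approx -55.5$)
$H{\left(h,z \right)} = z + 2 h$
$42601 + H{\left(D,G \right)} = 42601 + \left(91 + 2 \left(- \frac{111}{2}\right)\right) = 42601 + \left(91 - 111\right) = 42601 - 20 = 42581$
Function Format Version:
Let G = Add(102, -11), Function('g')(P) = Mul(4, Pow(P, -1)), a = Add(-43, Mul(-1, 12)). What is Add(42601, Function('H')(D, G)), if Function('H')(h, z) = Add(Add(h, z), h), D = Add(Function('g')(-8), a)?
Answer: 42581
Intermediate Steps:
a = -55 (a = Add(-43, -12) = -55)
G = 91
D = Rational(-111, 2) (D = Add(Mul(4, Pow(-8, -1)), -55) = Add(Mul(4, Rational(-1, 8)), -55) = Add(Rational(-1, 2), -55) = Rational(-111, 2) ≈ -55.500)
Function('H')(h, z) = Add(z, Mul(2, h))
Add(42601, Function('H')(D, G)) = Add(42601, Add(91, Mul(2, Rational(-111, 2)))) = Add(42601, Add(91, -111)) = Add(42601, -20) = 42581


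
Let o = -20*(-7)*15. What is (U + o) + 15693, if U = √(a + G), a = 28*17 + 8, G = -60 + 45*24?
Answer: 17793 + 4*√94 ≈ 17832.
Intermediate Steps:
G = 1020 (G = -60 + 1080 = 1020)
a = 484 (a = 476 + 8 = 484)
o = 2100 (o = 140*15 = 2100)
U = 4*√94 (U = √(484 + 1020) = √1504 = 4*√94 ≈ 38.781)
(U + o) + 15693 = (4*√94 + 2100) + 15693 = (2100 + 4*√94) + 15693 = 17793 + 4*√94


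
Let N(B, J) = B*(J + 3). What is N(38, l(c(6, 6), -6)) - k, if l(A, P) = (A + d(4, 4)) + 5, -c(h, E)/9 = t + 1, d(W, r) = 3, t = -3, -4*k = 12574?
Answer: 8491/2 ≈ 4245.5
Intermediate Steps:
k = -6287/2 (k = -¼*12574 = -6287/2 ≈ -3143.5)
c(h, E) = 18 (c(h, E) = -9*(-3 + 1) = -9*(-2) = 18)
l(A, P) = 8 + A (l(A, P) = (A + 3) + 5 = (3 + A) + 5 = 8 + A)
N(B, J) = B*(3 + J)
N(38, l(c(6, 6), -6)) - k = 38*(3 + (8 + 18)) - 1*(-6287/2) = 38*(3 + 26) + 6287/2 = 38*29 + 6287/2 = 1102 + 6287/2 = 8491/2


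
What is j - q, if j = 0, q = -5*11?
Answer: 55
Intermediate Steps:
q = -55
j - q = 0 - 1*(-55) = 0 + 55 = 55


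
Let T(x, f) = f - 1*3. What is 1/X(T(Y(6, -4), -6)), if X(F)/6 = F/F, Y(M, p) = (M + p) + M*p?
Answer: ⅙ ≈ 0.16667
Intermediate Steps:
Y(M, p) = M + p + M*p
T(x, f) = -3 + f (T(x, f) = f - 3 = -3 + f)
X(F) = 6 (X(F) = 6*(F/F) = 6*1 = 6)
1/X(T(Y(6, -4), -6)) = 1/6 = ⅙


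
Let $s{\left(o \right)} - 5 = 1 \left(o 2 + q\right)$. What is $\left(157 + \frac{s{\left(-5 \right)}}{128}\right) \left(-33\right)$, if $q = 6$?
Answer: $- \frac{663201}{128} \approx -5181.3$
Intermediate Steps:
$s{\left(o \right)} = 11 + 2 o$ ($s{\left(o \right)} = 5 + 1 \left(o 2 + 6\right) = 5 + 1 \left(2 o + 6\right) = 5 + 1 \left(6 + 2 o\right) = 5 + \left(6 + 2 o\right) = 11 + 2 o$)
$\left(157 + \frac{s{\left(-5 \right)}}{128}\right) \left(-33\right) = \left(157 + \frac{11 + 2 \left(-5\right)}{128}\right) \left(-33\right) = \left(157 + \left(11 - 10\right) \frac{1}{128}\right) \left(-33\right) = \left(157 + 1 \cdot \frac{1}{128}\right) \left(-33\right) = \left(157 + \frac{1}{128}\right) \left(-33\right) = \frac{20097}{128} \left(-33\right) = - \frac{663201}{128}$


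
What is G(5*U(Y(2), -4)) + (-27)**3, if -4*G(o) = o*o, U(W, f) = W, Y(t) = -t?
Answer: -19708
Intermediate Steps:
G(o) = -o**2/4 (G(o) = -o*o/4 = -o**2/4)
G(5*U(Y(2), -4)) + (-27)**3 = -(5*(-1*2))**2/4 + (-27)**3 = -(5*(-2))**2/4 - 19683 = -1/4*(-10)**2 - 19683 = -1/4*100 - 19683 = -25 - 19683 = -19708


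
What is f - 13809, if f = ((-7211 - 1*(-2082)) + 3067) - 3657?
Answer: -19528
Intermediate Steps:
f = -5719 (f = ((-7211 + 2082) + 3067) - 3657 = (-5129 + 3067) - 3657 = -2062 - 3657 = -5719)
f - 13809 = -5719 - 13809 = -19528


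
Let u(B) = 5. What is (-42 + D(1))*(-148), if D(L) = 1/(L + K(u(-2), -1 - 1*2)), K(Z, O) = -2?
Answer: 6364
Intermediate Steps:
D(L) = 1/(-2 + L) (D(L) = 1/(L - 2) = 1/(-2 + L))
(-42 + D(1))*(-148) = (-42 + 1/(-2 + 1))*(-148) = (-42 + 1/(-1))*(-148) = (-42 - 1)*(-148) = -43*(-148) = 6364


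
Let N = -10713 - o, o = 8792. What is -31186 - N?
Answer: -11681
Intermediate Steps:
N = -19505 (N = -10713 - 1*8792 = -10713 - 8792 = -19505)
-31186 - N = -31186 - 1*(-19505) = -31186 + 19505 = -11681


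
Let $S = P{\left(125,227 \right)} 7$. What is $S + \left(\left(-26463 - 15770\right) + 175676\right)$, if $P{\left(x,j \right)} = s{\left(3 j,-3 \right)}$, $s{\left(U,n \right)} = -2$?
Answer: $133429$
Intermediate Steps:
$P{\left(x,j \right)} = -2$
$S = -14$ ($S = \left(-2\right) 7 = -14$)
$S + \left(\left(-26463 - 15770\right) + 175676\right) = -14 + \left(\left(-26463 - 15770\right) + 175676\right) = -14 + \left(-42233 + 175676\right) = -14 + 133443 = 133429$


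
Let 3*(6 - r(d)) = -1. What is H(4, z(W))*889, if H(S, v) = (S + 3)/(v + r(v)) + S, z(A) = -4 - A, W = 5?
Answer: 9779/8 ≈ 1222.4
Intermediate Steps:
r(d) = 19/3 (r(d) = 6 - ⅓*(-1) = 6 + ⅓ = 19/3)
H(S, v) = S + (3 + S)/(19/3 + v) (H(S, v) = (S + 3)/(v + 19/3) + S = (3 + S)/(19/3 + v) + S = S + (3 + S)/(19/3 + v))
H(4, z(W))*889 = ((9 + 22*4 + 3*4*(-4 - 1*5))/(19 + 3*(-4 - 1*5)))*889 = ((9 + 88 + 3*4*(-4 - 5))/(19 + 3*(-4 - 5)))*889 = ((9 + 88 + 3*4*(-9))/(19 + 3*(-9)))*889 = ((9 + 88 - 108)/(19 - 27))*889 = (-11/(-8))*889 = -⅛*(-11)*889 = (11/8)*889 = 9779/8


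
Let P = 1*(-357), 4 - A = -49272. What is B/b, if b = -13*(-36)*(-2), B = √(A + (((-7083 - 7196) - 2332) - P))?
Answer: -√33022/936 ≈ -0.19414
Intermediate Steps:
A = 49276 (A = 4 - 1*(-49272) = 4 + 49272 = 49276)
P = -357
B = √33022 (B = √(49276 + (((-7083 - 7196) - 2332) - 1*(-357))) = √(49276 + ((-14279 - 2332) + 357)) = √(49276 + (-16611 + 357)) = √(49276 - 16254) = √33022 ≈ 181.72)
b = -936 (b = 468*(-2) = -936)
B/b = √33022/(-936) = √33022*(-1/936) = -√33022/936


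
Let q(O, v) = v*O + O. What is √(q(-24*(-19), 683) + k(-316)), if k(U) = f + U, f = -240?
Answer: 2*√77837 ≈ 557.99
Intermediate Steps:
q(O, v) = O + O*v (q(O, v) = O*v + O = O + O*v)
k(U) = -240 + U
√(q(-24*(-19), 683) + k(-316)) = √((-24*(-19))*(1 + 683) + (-240 - 316)) = √(456*684 - 556) = √(311904 - 556) = √311348 = 2*√77837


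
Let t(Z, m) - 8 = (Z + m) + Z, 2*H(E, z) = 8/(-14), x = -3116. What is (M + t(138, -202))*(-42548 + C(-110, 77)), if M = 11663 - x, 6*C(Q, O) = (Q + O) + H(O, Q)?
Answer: -3794329627/6 ≈ -6.3239e+8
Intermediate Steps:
H(E, z) = -2/7 (H(E, z) = (8/(-14))/2 = (8*(-1/14))/2 = (½)*(-4/7) = -2/7)
t(Z, m) = 8 + m + 2*Z (t(Z, m) = 8 + ((Z + m) + Z) = 8 + (m + 2*Z) = 8 + m + 2*Z)
C(Q, O) = -1/21 + O/6 + Q/6 (C(Q, O) = ((Q + O) - 2/7)/6 = ((O + Q) - 2/7)/6 = (-2/7 + O + Q)/6 = -1/21 + O/6 + Q/6)
M = 14779 (M = 11663 - 1*(-3116) = 11663 + 3116 = 14779)
(M + t(138, -202))*(-42548 + C(-110, 77)) = (14779 + (8 - 202 + 2*138))*(-42548 + (-1/21 + (⅙)*77 + (⅙)*(-110))) = (14779 + (8 - 202 + 276))*(-42548 + (-1/21 + 77/6 - 55/3)) = (14779 + 82)*(-42548 - 233/42) = 14861*(-1787249/42) = -3794329627/6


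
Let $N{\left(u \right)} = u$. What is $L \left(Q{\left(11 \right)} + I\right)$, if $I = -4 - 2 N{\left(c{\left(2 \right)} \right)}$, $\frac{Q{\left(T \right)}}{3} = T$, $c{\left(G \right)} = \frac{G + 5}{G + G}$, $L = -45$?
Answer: $- \frac{2295}{2} \approx -1147.5$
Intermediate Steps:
$c{\left(G \right)} = \frac{5 + G}{2 G}$
$Q{\left(T \right)} = 3 T$
$I = - \frac{15}{2}$ ($I = -4 - 2 \frac{5 + 2}{2 \cdot 2} = -4 - 2 \cdot \frac{1}{2} \cdot \frac{1}{2} \cdot 7 = -4 - \frac{7}{2} = - \frac{15}{2} \approx -7.5$)
$L \left(Q{\left(11 \right)} + I\right) = - 45 \left(3 \cdot 11 - \frac{15}{2}\right) = - 45 \left(33 - \frac{15}{2}\right) = \left(-45\right) \frac{51}{2} = - \frac{2295}{2}$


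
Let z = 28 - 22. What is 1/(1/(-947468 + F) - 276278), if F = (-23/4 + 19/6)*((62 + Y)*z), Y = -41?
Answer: -1895587/523708985188 ≈ -3.6195e-6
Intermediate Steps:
z = 6
F = -651/2 (F = (-23/4 + 19/6)*((62 - 41)*6) = (-23*¼ + 19*(⅙))*(21*6) = (-23/4 + 19/6)*126 = -31/12*126 = -651/2 ≈ -325.50)
1/(1/(-947468 + F) - 276278) = 1/(1/(-947468 - 651/2) - 276278) = 1/(1/(-1895587/2) - 276278) = 1/(-2/1895587 - 276278) = 1/(-523708985188/1895587) = -1895587/523708985188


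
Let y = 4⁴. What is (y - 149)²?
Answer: 11449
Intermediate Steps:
y = 256
(y - 149)² = (256 - 149)² = 107² = 11449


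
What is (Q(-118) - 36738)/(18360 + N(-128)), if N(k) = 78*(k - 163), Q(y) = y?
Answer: 18428/2169 ≈ 8.4961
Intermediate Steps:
N(k) = -12714 + 78*k (N(k) = 78*(-163 + k) = -12714 + 78*k)
(Q(-118) - 36738)/(18360 + N(-128)) = (-118 - 36738)/(18360 + (-12714 + 78*(-128))) = -36856/(18360 + (-12714 - 9984)) = -36856/(18360 - 22698) = -36856/(-4338) = -36856*(-1/4338) = 18428/2169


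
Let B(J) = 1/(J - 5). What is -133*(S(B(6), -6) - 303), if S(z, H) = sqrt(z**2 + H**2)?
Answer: 40299 - 133*sqrt(37) ≈ 39490.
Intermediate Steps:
B(J) = 1/(-5 + J)
S(z, H) = sqrt(H**2 + z**2)
-133*(S(B(6), -6) - 303) = -133*(sqrt((-6)**2 + (1/(-5 + 6))**2) - 303) = -133*(sqrt(36 + (1/1)**2) - 303) = -133*(sqrt(36 + 1**2) - 303) = -133*(sqrt(36 + 1) - 303) = -133*(sqrt(37) - 303) = -133*(-303 + sqrt(37)) = 40299 - 133*sqrt(37)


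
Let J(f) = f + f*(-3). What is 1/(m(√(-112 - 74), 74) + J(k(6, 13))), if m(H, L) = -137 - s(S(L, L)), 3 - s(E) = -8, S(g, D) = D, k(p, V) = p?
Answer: -1/160 ≈ -0.0062500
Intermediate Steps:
s(E) = 11 (s(E) = 3 - 1*(-8) = 3 + 8 = 11)
J(f) = -2*f (J(f) = f - 3*f = -2*f)
m(H, L) = -148 (m(H, L) = -137 - 1*11 = -137 - 11 = -148)
1/(m(√(-112 - 74), 74) + J(k(6, 13))) = 1/(-148 - 2*6) = 1/(-148 - 12) = 1/(-160) = -1/160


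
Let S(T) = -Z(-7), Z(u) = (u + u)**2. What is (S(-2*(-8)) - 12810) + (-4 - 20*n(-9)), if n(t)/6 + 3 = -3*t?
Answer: -15890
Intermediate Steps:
Z(u) = 4*u**2 (Z(u) = (2*u)**2 = 4*u**2)
n(t) = -18 - 18*t (n(t) = -18 + 6*(-3*t) = -18 - 18*t)
S(T) = -196 (S(T) = -4*(-7)**2 = -4*49 = -1*196 = -196)
(S(-2*(-8)) - 12810) + (-4 - 20*n(-9)) = (-196 - 12810) + (-4 - 20*(-18 - 18*(-9))) = -13006 + (-4 - 20*(-18 + 162)) = -13006 + (-4 - 20*144) = -13006 + (-4 - 2880) = -13006 - 2884 = -15890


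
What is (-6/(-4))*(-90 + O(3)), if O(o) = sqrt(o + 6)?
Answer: -261/2 ≈ -130.50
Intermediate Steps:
O(o) = sqrt(6 + o)
(-6/(-4))*(-90 + O(3)) = (-6/(-4))*(-90 + sqrt(6 + 3)) = (-6*(-1)/4)*(-90 + sqrt(9)) = (-2*(-3/4))*(-90 + 3) = (3/2)*(-87) = -261/2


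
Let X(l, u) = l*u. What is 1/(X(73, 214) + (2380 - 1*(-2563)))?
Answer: 1/20565 ≈ 4.8626e-5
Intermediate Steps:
1/(X(73, 214) + (2380 - 1*(-2563))) = 1/(73*214 + (2380 - 1*(-2563))) = 1/(15622 + (2380 + 2563)) = 1/(15622 + 4943) = 1/20565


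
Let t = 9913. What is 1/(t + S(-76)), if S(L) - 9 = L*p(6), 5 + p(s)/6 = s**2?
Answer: -1/4214 ≈ -0.00023730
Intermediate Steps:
p(s) = -30 + 6*s**2
S(L) = 9 + 186*L (S(L) = 9 + L*(-30 + 6*6**2) = 9 + L*(-30 + 6*36) = 9 + L*(-30 + 216) = 9 + L*186 = 9 + 186*L)
1/(t + S(-76)) = 1/(9913 + (9 + 186*(-76))) = 1/(9913 + (9 - 14136)) = 1/(9913 - 14127) = 1/(-4214) = -1/4214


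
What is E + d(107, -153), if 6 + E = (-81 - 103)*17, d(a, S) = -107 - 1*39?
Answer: -3280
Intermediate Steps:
d(a, S) = -146 (d(a, S) = -107 - 39 = -146)
E = -3134 (E = -6 + (-81 - 103)*17 = -6 - 184*17 = -6 - 3128 = -3134)
E + d(107, -153) = -3134 - 146 = -3280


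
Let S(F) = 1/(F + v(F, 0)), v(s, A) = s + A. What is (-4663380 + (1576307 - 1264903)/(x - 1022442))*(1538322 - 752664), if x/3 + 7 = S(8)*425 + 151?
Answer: -19968910964287758904/5450295 ≈ -3.6638e+12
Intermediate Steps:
v(s, A) = A + s
S(F) = 1/(2*F) (S(F) = 1/(F + (0 + F)) = 1/(F + F) = 1/(2*F))
x = 8187/16 (x = -21 + 3*(((½)/8)*425 + 151) = -21 + 3*(((½)*(⅛))*425 + 151) = -21 + 3*((1/16)*425 + 151) = -21 + 3*(425/16 + 151) = -21 + 3*(2841/16) = -21 + 8523/16 = 8187/16 ≈ 511.69)
(-4663380 + (1576307 - 1264903)/(x - 1022442))*(1538322 - 752664) = (-4663380 + (1576307 - 1264903)/(8187/16 - 1022442))*(1538322 - 752664) = (-4663380 + 311404/(-16350885/16))*785658 = (-4663380 + 311404*(-16/16350885))*785658 = (-4663380 - 4982464/16350885)*785658 = -76250395073764/16350885*785658 = -19968910964287758904/5450295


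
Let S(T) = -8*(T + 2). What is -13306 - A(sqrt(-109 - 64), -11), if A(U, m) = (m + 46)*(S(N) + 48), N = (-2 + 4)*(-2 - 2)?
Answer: -16666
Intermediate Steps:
N = -8 (N = 2*(-4) = -8)
S(T) = -16 - 8*T (S(T) = -8*(2 + T) = -16 - 8*T)
A(U, m) = 4416 + 96*m (A(U, m) = (m + 46)*((-16 - 8*(-8)) + 48) = (46 + m)*((-16 + 64) + 48) = (46 + m)*(48 + 48) = (46 + m)*96 = 4416 + 96*m)
-13306 - A(sqrt(-109 - 64), -11) = -13306 - (4416 + 96*(-11)) = -13306 - (4416 - 1056) = -13306 - 1*3360 = -13306 - 3360 = -16666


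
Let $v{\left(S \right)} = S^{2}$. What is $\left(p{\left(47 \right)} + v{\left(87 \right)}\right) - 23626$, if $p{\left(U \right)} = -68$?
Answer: $-16125$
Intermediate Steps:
$\left(p{\left(47 \right)} + v{\left(87 \right)}\right) - 23626 = \left(-68 + 87^{2}\right) - 23626 = \left(-68 + 7569\right) - 23626 = 7501 - 23626 = -16125$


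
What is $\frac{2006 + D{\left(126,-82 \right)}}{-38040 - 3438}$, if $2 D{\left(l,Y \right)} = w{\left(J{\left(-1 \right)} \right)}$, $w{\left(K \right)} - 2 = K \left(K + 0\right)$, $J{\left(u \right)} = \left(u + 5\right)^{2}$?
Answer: $- \frac{2135}{41478} \approx -0.051473$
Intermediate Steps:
$J{\left(u \right)} = \left(5 + u\right)^{2}$
$w{\left(K \right)} = 2 + K^{2}$ ($w{\left(K \right)} = 2 + K \left(K + 0\right) = 2 + K K = 2 + K^{2}$)
$D{\left(l,Y \right)} = 129$ ($D{\left(l,Y \right)} = \frac{2 + \left(\left(5 - 1\right)^{2}\right)^{2}}{2} = \frac{2 + \left(4^{2}\right)^{2}}{2} = \frac{2 + 16^{2}}{2} = \frac{2 + 256}{2} = \frac{1}{2} \cdot 258 = 129$)
$\frac{2006 + D{\left(126,-82 \right)}}{-38040 - 3438} = \frac{2006 + 129}{-38040 - 3438} = \frac{2135}{-41478} = 2135 \left(- \frac{1}{41478}\right) = - \frac{2135}{41478}$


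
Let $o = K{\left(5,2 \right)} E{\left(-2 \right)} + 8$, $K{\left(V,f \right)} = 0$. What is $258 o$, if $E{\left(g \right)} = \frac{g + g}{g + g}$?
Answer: $2064$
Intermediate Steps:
$E{\left(g \right)} = 1$ ($E{\left(g \right)} = \frac{2 g}{2 g} = 2 g \frac{1}{2 g} = 1$)
$o = 8$ ($o = 0 \cdot 1 + 8 = 0 + 8 = 8$)
$258 o = 258 \cdot 8 = 2064$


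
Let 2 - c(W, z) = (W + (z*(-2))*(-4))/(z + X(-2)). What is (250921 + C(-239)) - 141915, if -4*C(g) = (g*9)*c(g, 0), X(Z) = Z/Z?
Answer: 954415/4 ≈ 2.3860e+5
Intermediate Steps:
X(Z) = 1
c(W, z) = 2 - (W + 8*z)/(1 + z) (c(W, z) = 2 - (W + (z*(-2))*(-4))/(z + 1) = 2 - (W - 2*z*(-4))/(1 + z) = 2 - (W + 8*z)/(1 + z))
C(g) = -9*g*(2 - g)/4 (C(g) = -g*9*(2 - g - 6*0)/(1 + 0)/4 = -9*g*(2 - g + 0)/1/4 = -9*g*1*(2 - g)/4 = -9*g*(2 - g)/4)
(250921 + C(-239)) - 141915 = (250921 + (9/4)*(-239)*(-2 - 239)) - 141915 = (250921 + (9/4)*(-239)*(-241)) - 141915 = (250921 + 518391/4) - 141915 = 1522075/4 - 141915 = 954415/4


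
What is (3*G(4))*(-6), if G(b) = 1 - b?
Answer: 54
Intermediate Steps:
(3*G(4))*(-6) = (3*(1 - 1*4))*(-6) = (3*(1 - 4))*(-6) = (3*(-3))*(-6) = -9*(-6) = 54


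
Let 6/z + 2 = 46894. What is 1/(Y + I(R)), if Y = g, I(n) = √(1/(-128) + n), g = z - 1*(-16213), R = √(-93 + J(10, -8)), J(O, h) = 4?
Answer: 187568/(3041040008 + 11723*√2*√(-1 + 128*I*√89)) ≈ 6.1671e-5 - 8.2636e-9*I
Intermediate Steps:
R = I*√89 (R = √(-93 + 4) = √(-89) = I*√89 ≈ 9.434*I)
z = 3/23446 (z = 6/(-2 + 46894) = 6/46892 = 6*(1/46892) = 3/23446 ≈ 0.00012795)
g = 380130001/23446 (g = 3/23446 - 1*(-16213) = 3/23446 + 16213 = 380130001/23446 ≈ 16213.)
I(n) = √(-1/128 + n)
Y = 380130001/23446 ≈ 16213.
1/(Y + I(R)) = 1/(380130001/23446 + √(-2 + 256*(I*√89))/16) = 1/(380130001/23446 + √(-2 + 256*I*√89)/16)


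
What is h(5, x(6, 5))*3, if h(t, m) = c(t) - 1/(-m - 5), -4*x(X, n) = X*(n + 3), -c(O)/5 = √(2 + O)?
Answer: -3/7 - 15*√7 ≈ -40.115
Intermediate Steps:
c(O) = -5*√(2 + O)
x(X, n) = -X*(3 + n)/4 (x(X, n) = -X*(n + 3)/4 = -X*(3 + n)/4)
h(t, m) = -1/(-5 - m) - 5*√(2 + t) (h(t, m) = -5*√(2 + t) - 1/(-m - 5) = -5*√(2 + t) - 1/(-5 - m) = -1/(-5 - m) - 5*√(2 + t))
h(5, x(6, 5))*3 = ((1 - 25*√(2 + 5) - 5*(-¼*6*(3 + 5))*√(2 + 5))/(5 - ¼*6*(3 + 5)))*3 = ((1 - 25*√7 - 5*(-¼*6*8)*√7)/(5 - ¼*6*8))*3 = ((1 - 25*√7 - 5*(-12)*√7)/(5 - 12))*3 = ((1 - 25*√7 + 60*√7)/(-7))*3 = -(1 + 35*√7)/7*3 = (-⅐ - 5*√7)*3 = -3/7 - 15*√7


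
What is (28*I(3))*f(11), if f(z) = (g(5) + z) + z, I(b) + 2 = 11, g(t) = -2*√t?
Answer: 5544 - 504*√5 ≈ 4417.0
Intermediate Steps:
I(b) = 9 (I(b) = -2 + 11 = 9)
f(z) = -2*√5 + 2*z (f(z) = (-2*√5 + z) + z = (z - 2*√5) + z = -2*√5 + 2*z)
(28*I(3))*f(11) = (28*9)*(-2*√5 + 2*11) = 252*(-2*√5 + 22) = 252*(22 - 2*√5) = 5544 - 504*√5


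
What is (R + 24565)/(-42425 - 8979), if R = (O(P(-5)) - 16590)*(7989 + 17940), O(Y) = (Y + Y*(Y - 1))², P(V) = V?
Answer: 103482980/12851 ≈ 8052.5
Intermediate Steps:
O(Y) = (Y + Y*(-1 + Y))²
R = -413956485 (R = ((-5)⁴ - 16590)*(7989 + 17940) = (625 - 16590)*25929 = -15965*25929 = -413956485)
(R + 24565)/(-42425 - 8979) = (-413956485 + 24565)/(-42425 - 8979) = -413931920/(-51404) = -413931920*(-1/51404) = 103482980/12851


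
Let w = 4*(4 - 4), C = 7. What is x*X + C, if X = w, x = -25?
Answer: 7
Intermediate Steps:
w = 0 (w = 4*0 = 0)
X = 0
x*X + C = -25*0 + 7 = 0 + 7 = 7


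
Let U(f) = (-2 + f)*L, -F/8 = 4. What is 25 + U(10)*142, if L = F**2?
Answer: 1163289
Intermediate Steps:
F = -32 (F = -8*4 = -32)
L = 1024 (L = (-32)**2 = 1024)
U(f) = -2048 + 1024*f (U(f) = (-2 + f)*1024 = -2048 + 1024*f)
25 + U(10)*142 = 25 + (-2048 + 1024*10)*142 = 25 + (-2048 + 10240)*142 = 25 + 8192*142 = 25 + 1163264 = 1163289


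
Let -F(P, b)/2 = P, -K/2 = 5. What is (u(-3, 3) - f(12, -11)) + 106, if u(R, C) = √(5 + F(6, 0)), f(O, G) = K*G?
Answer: -4 + I*√7 ≈ -4.0 + 2.6458*I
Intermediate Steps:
K = -10 (K = -2*5 = -10)
F(P, b) = -2*P
f(O, G) = -10*G
u(R, C) = I*√7 (u(R, C) = √(5 - 2*6) = √(5 - 12) = √(-7) = I*√7)
(u(-3, 3) - f(12, -11)) + 106 = (I*√7 - (-10)*(-11)) + 106 = (I*√7 - 1*110) + 106 = (I*√7 - 110) + 106 = (-110 + I*√7) + 106 = -4 + I*√7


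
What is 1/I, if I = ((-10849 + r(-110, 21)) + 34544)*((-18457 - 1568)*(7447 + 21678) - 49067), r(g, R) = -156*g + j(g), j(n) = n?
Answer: -1/23765629188040 ≈ -4.2078e-14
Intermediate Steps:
r(g, R) = -155*g (r(g, R) = -156*g + g = -155*g)
I = -23765629188040 (I = ((-10849 - 155*(-110)) + 34544)*((-18457 - 1568)*(7447 + 21678) - 49067) = ((-10849 + 17050) + 34544)*(-20025*29125 - 49067) = (6201 + 34544)*(-583228125 - 49067) = 40745*(-583277192) = -23765629188040)
1/I = 1/(-23765629188040) = -1/23765629188040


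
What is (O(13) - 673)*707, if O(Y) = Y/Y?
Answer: -475104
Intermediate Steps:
O(Y) = 1
(O(13) - 673)*707 = (1 - 673)*707 = -672*707 = -475104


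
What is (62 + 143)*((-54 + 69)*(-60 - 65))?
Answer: -384375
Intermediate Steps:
(62 + 143)*((-54 + 69)*(-60 - 65)) = 205*(15*(-125)) = 205*(-1875) = -384375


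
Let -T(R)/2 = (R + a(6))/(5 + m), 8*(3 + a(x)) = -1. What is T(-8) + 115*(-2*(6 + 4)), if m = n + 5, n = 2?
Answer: -110311/48 ≈ -2298.1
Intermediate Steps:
a(x) = -25/8 (a(x) = -3 + (⅛)*(-1) = -3 - ⅛ = -25/8)
m = 7 (m = 2 + 5 = 7)
T(R) = 25/48 - R/6 (T(R) = -2*(R - 25/8)/(5 + 7) = -2*(-25/8 + R)/12 = -2*(-25/96 + R/12) = 25/48 - R/6)
T(-8) + 115*(-2*(6 + 4)) = (25/48 - ⅙*(-8)) + 115*(-2*(6 + 4)) = (25/48 + 4/3) + 115*(-2*10) = 89/48 + 115*(-20) = 89/48 - 2300 = -110311/48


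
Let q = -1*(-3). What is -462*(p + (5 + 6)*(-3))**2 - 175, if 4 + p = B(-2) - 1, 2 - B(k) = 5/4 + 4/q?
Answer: -16510613/24 ≈ -6.8794e+5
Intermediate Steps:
q = 3
B(k) = -7/12 (B(k) = 2 - (5/4 + 4/3) = 2 - 1*31/12 = 2 - 31/12 = -7/12)
p = -67/12 (p = -4 + (-7/12 - 1) = -4 - 19/12 = -67/12 ≈ -5.5833)
-462*(p + (5 + 6)*(-3))**2 - 175 = -462*(-67/12 + (5 + 6)*(-3))**2 - 175 = -462*(-67/12 + 11*(-3))**2 - 175 = -462*(-67/12 - 33)**2 - 175 = -462*(-463/12)**2 - 175 = -462*214369/144 - 175 = -16506413/24 - 175 = -16510613/24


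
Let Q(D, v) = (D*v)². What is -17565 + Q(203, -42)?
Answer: 72675111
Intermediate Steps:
Q(D, v) = D²*v²
-17565 + Q(203, -42) = -17565 + 203²*(-42)² = -17565 + 41209*1764 = -17565 + 72692676 = 72675111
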